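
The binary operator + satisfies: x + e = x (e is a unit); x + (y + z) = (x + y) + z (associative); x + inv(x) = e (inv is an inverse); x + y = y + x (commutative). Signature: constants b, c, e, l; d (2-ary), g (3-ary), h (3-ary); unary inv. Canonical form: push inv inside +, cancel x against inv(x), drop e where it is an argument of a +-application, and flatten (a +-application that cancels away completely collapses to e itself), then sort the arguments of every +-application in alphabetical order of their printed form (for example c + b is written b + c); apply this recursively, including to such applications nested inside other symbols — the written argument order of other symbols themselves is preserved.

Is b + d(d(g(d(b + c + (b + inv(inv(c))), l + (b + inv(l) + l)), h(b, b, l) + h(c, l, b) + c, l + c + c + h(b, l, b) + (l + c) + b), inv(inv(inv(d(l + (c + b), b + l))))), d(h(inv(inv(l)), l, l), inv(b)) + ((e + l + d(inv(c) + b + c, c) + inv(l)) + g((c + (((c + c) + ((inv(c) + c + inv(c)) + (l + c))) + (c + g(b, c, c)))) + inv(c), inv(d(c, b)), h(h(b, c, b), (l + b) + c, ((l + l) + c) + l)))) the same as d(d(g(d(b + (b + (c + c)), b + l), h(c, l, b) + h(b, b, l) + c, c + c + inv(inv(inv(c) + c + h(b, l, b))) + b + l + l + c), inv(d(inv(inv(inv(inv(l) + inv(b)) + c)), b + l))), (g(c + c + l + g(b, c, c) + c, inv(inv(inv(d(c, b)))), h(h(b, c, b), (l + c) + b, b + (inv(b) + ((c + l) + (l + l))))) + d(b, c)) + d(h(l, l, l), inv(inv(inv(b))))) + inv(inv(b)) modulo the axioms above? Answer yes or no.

Answer: yes — both canonical forms are b + d(d(g(d(b + b + c + c, b + l), c + h(b, b, l) + h(c, l, b), b + c + c + c + h(b, l, b) + l + l), inv(d(b + c + l, b + l))), d(b, c) + d(h(l, l, l), inv(b)) + g(c + c + c + g(b, c, c) + l, inv(d(c, b)), h(h(b, c, b), b + c + l, c + l + l + l)))

Derivation:
Left:  b + d(d(g(d(b + c + (b + inv(inv(c))), l + (b + inv(l) + l)), h(b, b, l) + h(c, l, b) + c, l + c + c + h(b, l, b) + (l + c) + b), inv(inv(inv(d(l + (c + b), b + l))))), d(h(inv(inv(l)), l, l), inv(b)) + ((e + l + d(inv(c) + b + c, c) + inv(l)) + g((c + (((c + c) + ((inv(c) + c + inv(c)) + (l + c))) + (c + g(b, c, c)))) + inv(c), inv(d(c, b)), h(h(b, c, b), (l + b) + c, ((l + l) + c) + l))))
  Push inv inside:  distribute inv over + and collapse double inv
  Collect:  b + d(d(g(d(b + b + c + c, b + l), c + h(b, b, l) + h(c, l, b), b + c + c + c + h(b, l, b) + l + l), inv(d(b + c + l, b + l))), d(b, c) + d(h(l, l, l), inv(b)) + g(c + c + c + g(b, c, c) + l, inv(d(c, b)), h(h(b, c, b), b + c + l, c + l + l + l)))
Right:  d(d(g(d(b + (b + (c + c)), b + l), h(c, l, b) + h(b, b, l) + c, c + c + inv(inv(inv(c) + c + h(b, l, b))) + b + l + l + c), inv(d(inv(inv(inv(inv(l) + inv(b)) + c)), b + l))), (g(c + c + l + g(b, c, c) + c, inv(inv(inv(d(c, b)))), h(h(b, c, b), (l + c) + b, b + (inv(b) + ((c + l) + (l + l))))) + d(b, c)) + d(h(l, l, l), inv(inv(inv(b))))) + inv(inv(b))
  Push inv inside:  distribute inv over + and collapse double inv
  Collect:  d(d(g(d(b + b + c + c, b + l), c + h(b, b, l) + h(c, l, b), b + c + c + c + h(b, l, b) + l + l), inv(d(b + c + l, b + l))), d(b, c) + d(h(l, l, l), inv(b)) + g(c + c + c + g(b, c, c) + l, inv(d(c, b)), h(h(b, c, b), b + c + l, c + l + l + l))) + b
  Order the arguments:  b + d(d(g(d(b + b + c + c, b + l), c + h(b, b, l) + h(c, l, b), b + c + c + c + h(b, l, b) + l + l), inv(d(b + c + l, b + l))), d(b, c) + d(h(l, l, l), inv(b)) + g(c + c + c + g(b, c, c) + l, inv(d(c, b)), h(h(b, c, b), b + c + l, c + l + l + l)))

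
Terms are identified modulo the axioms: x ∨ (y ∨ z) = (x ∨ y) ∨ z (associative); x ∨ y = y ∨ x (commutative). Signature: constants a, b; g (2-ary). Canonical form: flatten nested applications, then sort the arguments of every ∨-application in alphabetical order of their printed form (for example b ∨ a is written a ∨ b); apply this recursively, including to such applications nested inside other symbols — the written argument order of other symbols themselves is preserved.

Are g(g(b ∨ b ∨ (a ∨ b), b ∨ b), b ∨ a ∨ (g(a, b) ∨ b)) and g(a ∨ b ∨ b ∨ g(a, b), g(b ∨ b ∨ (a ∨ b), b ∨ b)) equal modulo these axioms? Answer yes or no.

Left:  g(g(b ∨ b ∨ (a ∨ b), b ∨ b), b ∨ a ∨ (g(a, b) ∨ b))
  Descend into:  b ∨ a ∨ (g(a, b) ∨ b)
  Flatten:  b ∨ a ∨ g(a, b) ∨ b
  Sort arguments:  a ∨ b ∨ b ∨ g(a, b)
  Put back:  g(g(a ∨ b ∨ b ∨ b, b ∨ b), a ∨ b ∨ b ∨ g(a, b))
Right:  g(a ∨ b ∨ b ∨ g(a, b), g(b ∨ b ∨ (a ∨ b), b ∨ b))
  Work inside:  b ∨ b ∨ (a ∨ b)
  Un-nest:  b ∨ b ∨ a ∨ b
  Sort:  a ∨ b ∨ b ∨ b
  Put back:  g(a ∨ b ∨ b ∨ g(a, b), g(a ∨ b ∨ b ∨ b, b ∨ b))

Answer: no — g(g(a ∨ b ∨ b ∨ b, b ∨ b), a ∨ b ∨ b ∨ g(a, b)) vs g(a ∨ b ∨ b ∨ g(a, b), g(a ∨ b ∨ b ∨ b, b ∨ b))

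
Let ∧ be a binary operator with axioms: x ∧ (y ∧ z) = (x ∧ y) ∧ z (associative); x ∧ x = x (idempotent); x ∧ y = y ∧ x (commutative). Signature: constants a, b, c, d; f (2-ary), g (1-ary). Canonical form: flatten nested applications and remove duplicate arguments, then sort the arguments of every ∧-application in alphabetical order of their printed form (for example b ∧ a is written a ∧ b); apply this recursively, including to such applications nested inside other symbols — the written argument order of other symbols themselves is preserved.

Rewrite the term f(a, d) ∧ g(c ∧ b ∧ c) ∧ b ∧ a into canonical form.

Answer: a ∧ b ∧ f(a, d) ∧ g(b ∧ c)

Derivation:
Simplify inside:  g(c ∧ b ∧ c)  →  g(b ∧ c)
Order the arguments:  a ∧ b ∧ f(a, d) ∧ g(b ∧ c)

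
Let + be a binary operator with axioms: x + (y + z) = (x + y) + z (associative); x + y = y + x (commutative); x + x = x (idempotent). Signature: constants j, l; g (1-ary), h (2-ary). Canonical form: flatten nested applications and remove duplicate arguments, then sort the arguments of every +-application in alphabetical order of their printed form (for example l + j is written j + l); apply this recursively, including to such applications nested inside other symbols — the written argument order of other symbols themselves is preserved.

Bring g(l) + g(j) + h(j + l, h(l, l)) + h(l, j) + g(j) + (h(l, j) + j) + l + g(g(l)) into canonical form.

Un-nest:  g(l) + g(j) + h(j + l, h(l, l)) + h(l, j) + g(j) + h(l, j) + j + l + g(g(l))
Drop duplicates:  drop duplicate g(j), h(l, j)
Sort arguments:  g(g(l)) + g(j) + g(l) + h(j + l, h(l, l)) + h(l, j) + j + l

Answer: g(g(l)) + g(j) + g(l) + h(j + l, h(l, l)) + h(l, j) + j + l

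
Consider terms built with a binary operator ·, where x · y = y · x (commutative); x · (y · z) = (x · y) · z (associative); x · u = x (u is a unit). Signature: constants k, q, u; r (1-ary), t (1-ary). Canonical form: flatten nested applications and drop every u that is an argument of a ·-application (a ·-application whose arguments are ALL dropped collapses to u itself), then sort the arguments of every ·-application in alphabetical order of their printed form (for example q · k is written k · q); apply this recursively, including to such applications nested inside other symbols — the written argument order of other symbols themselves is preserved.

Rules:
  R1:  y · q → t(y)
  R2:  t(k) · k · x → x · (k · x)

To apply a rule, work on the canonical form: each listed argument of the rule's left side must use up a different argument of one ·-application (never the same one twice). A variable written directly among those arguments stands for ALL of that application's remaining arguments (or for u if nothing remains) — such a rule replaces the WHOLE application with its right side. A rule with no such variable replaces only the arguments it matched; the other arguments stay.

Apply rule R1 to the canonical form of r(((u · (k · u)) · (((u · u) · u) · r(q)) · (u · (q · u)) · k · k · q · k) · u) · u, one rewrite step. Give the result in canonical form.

Canonical form:  r(k · k · k · k · q · q · r(q))
Match R1:  consume q;  y := k · k · k · k · q · r(q)
Every leftover argument binds to the variable; the entire application is replaced.
Result:  r(t(k · k · k · k · q · r(q)))

Answer: r(t(k · k · k · k · q · r(q)))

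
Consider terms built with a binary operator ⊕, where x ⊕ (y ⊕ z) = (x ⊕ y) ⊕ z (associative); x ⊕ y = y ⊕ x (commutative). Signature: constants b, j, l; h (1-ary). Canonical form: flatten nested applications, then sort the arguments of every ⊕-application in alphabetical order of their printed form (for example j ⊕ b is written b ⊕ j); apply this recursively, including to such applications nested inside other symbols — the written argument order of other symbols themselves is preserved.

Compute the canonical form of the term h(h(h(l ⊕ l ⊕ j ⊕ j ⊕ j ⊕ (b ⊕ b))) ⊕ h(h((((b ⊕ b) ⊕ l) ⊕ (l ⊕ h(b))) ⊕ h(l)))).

Work inside:  h(h(l ⊕ l ⊕ j ⊕ j ⊕ j ⊕ (b ⊕ b))) ⊕ h(h((((b ⊕ b) ⊕ l) ⊕ (l ⊕ h(b))) ⊕ h(l)))
Simplify inside:  h(h(l ⊕ l ⊕ j ⊕ j ⊕ j ⊕ (b ⊕ b)))  →  h(h(b ⊕ b ⊕ j ⊕ j ⊕ j ⊕ l ⊕ l))
Simplify inside:  h(h((((b ⊕ b) ⊕ l) ⊕ (l ⊕ h(b))) ⊕ h(l)))  →  h(h(b ⊕ b ⊕ h(b) ⊕ h(l) ⊕ l ⊕ l))
Sort arguments:  h(h(b ⊕ b ⊕ h(b) ⊕ h(l) ⊕ l ⊕ l)) ⊕ h(h(b ⊕ b ⊕ j ⊕ j ⊕ j ⊕ l ⊕ l))
Put back:  h(h(h(b ⊕ b ⊕ h(b) ⊕ h(l) ⊕ l ⊕ l)) ⊕ h(h(b ⊕ b ⊕ j ⊕ j ⊕ j ⊕ l ⊕ l)))

Answer: h(h(h(b ⊕ b ⊕ h(b) ⊕ h(l) ⊕ l ⊕ l)) ⊕ h(h(b ⊕ b ⊕ j ⊕ j ⊕ j ⊕ l ⊕ l)))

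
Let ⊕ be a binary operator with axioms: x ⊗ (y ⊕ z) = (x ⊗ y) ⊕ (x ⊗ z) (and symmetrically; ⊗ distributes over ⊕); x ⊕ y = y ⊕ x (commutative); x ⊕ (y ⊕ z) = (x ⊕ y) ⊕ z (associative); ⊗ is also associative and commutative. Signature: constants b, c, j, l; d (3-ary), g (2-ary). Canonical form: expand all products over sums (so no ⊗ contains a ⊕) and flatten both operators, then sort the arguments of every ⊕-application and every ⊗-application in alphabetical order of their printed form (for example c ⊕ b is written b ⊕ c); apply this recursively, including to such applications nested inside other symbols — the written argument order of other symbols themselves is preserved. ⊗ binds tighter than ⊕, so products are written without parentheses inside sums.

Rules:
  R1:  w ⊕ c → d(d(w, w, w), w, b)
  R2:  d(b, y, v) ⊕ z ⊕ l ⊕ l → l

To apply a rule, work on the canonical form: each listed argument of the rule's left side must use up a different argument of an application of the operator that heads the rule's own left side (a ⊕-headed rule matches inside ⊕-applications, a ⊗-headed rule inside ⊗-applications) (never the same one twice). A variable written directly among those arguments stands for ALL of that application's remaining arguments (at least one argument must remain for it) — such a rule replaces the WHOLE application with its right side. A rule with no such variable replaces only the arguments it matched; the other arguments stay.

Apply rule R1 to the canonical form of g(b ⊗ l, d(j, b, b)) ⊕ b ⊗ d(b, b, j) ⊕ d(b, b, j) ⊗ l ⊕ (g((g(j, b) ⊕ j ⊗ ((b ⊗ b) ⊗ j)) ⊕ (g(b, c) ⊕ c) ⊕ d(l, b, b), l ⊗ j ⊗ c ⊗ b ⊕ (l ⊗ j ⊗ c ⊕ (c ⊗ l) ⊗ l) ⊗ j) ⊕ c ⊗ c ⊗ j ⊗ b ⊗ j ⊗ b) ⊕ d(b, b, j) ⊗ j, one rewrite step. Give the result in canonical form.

Canonical form:  b ⊗ b ⊗ c ⊗ c ⊗ j ⊗ j ⊕ b ⊗ d(b, b, j) ⊕ d(b, b, j) ⊗ j ⊕ d(b, b, j) ⊗ l ⊕ g(b ⊗ b ⊗ j ⊗ j ⊕ c ⊕ d(l, b, b) ⊕ g(b, c) ⊕ g(j, b), b ⊗ c ⊗ j ⊗ l ⊕ c ⊗ j ⊗ j ⊗ l ⊕ c ⊗ j ⊗ l ⊗ l) ⊕ g(b ⊗ l, d(j, b, b))
R1 matches:  uses c;  w := b ⊗ b ⊗ j ⊗ j ⊕ d(l, b, b) ⊕ g(b, c) ⊕ g(j, b)
The extension variable absorbs all remaining arguments, so the whole application is rewritten.
Giving:  b ⊗ b ⊗ c ⊗ c ⊗ j ⊗ j ⊕ b ⊗ d(b, b, j) ⊕ d(b, b, j) ⊗ j ⊕ d(b, b, j) ⊗ l ⊕ g(b ⊗ l, d(j, b, b)) ⊕ g(d(d(b ⊗ b ⊗ j ⊗ j ⊕ d(l, b, b) ⊕ g(b, c) ⊕ g(j, b), b ⊗ b ⊗ j ⊗ j ⊕ d(l, b, b) ⊕ g(b, c) ⊕ g(j, b), b ⊗ b ⊗ j ⊗ j ⊕ d(l, b, b) ⊕ g(b, c) ⊕ g(j, b)), b ⊗ b ⊗ j ⊗ j ⊕ d(l, b, b) ⊕ g(b, c) ⊕ g(j, b), b), b ⊗ c ⊗ j ⊗ l ⊕ c ⊗ j ⊗ j ⊗ l ⊕ c ⊗ j ⊗ l ⊗ l)

Answer: b ⊗ b ⊗ c ⊗ c ⊗ j ⊗ j ⊕ b ⊗ d(b, b, j) ⊕ d(b, b, j) ⊗ j ⊕ d(b, b, j) ⊗ l ⊕ g(b ⊗ l, d(j, b, b)) ⊕ g(d(d(b ⊗ b ⊗ j ⊗ j ⊕ d(l, b, b) ⊕ g(b, c) ⊕ g(j, b), b ⊗ b ⊗ j ⊗ j ⊕ d(l, b, b) ⊕ g(b, c) ⊕ g(j, b), b ⊗ b ⊗ j ⊗ j ⊕ d(l, b, b) ⊕ g(b, c) ⊕ g(j, b)), b ⊗ b ⊗ j ⊗ j ⊕ d(l, b, b) ⊕ g(b, c) ⊕ g(j, b), b), b ⊗ c ⊗ j ⊗ l ⊕ c ⊗ j ⊗ j ⊗ l ⊕ c ⊗ j ⊗ l ⊗ l)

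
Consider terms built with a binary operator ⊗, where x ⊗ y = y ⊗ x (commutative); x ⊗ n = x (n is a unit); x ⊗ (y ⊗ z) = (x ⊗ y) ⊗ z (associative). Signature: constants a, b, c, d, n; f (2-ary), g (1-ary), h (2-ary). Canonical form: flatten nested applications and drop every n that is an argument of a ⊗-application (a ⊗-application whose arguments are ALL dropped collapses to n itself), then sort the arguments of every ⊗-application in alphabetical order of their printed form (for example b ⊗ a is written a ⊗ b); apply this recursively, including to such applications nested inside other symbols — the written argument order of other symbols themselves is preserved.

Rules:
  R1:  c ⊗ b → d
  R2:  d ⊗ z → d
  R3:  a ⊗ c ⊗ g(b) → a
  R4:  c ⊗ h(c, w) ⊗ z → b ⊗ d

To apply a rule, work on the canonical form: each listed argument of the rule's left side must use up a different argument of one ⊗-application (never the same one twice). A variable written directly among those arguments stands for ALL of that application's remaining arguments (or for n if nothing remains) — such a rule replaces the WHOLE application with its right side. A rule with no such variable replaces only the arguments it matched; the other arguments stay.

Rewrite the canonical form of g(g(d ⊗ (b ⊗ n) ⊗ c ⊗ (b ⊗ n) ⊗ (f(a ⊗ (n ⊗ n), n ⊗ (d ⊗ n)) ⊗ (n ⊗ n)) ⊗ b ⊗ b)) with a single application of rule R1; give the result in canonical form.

Answer: g(g(b ⊗ b ⊗ b ⊗ d ⊗ d ⊗ f(a, d)))

Derivation:
Canonical form:  g(g(b ⊗ b ⊗ b ⊗ b ⊗ c ⊗ d ⊗ f(a, d)))
Match R1:  consume b, c
Result:  g(g(b ⊗ b ⊗ b ⊗ d ⊗ d ⊗ f(a, d)))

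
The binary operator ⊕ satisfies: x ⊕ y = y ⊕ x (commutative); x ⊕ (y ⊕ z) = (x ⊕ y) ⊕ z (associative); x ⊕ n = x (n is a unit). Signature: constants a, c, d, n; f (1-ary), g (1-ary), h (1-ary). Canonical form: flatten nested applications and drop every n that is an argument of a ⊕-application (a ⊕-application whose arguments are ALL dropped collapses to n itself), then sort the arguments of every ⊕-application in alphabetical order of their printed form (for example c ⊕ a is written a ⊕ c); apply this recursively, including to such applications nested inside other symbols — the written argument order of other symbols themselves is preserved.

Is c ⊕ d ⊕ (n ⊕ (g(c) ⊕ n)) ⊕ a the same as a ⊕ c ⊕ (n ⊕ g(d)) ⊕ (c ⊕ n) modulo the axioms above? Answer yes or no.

Left:  c ⊕ d ⊕ (n ⊕ (g(c) ⊕ n)) ⊕ a
  Un-nest:  c ⊕ d ⊕ n ⊕ g(c) ⊕ n ⊕ a
  Units out:  drop n (×2)
  Sort:  a ⊕ c ⊕ d ⊕ g(c)
Right:  a ⊕ c ⊕ (n ⊕ g(d)) ⊕ (c ⊕ n)
  Merge nested applications:  a ⊕ c ⊕ n ⊕ g(d) ⊕ c ⊕ n
  Drop the unit:  drop n (×2)
  Sort arguments:  a ⊕ c ⊕ c ⊕ g(d)

Answer: no — a ⊕ c ⊕ d ⊕ g(c) vs a ⊕ c ⊕ c ⊕ g(d)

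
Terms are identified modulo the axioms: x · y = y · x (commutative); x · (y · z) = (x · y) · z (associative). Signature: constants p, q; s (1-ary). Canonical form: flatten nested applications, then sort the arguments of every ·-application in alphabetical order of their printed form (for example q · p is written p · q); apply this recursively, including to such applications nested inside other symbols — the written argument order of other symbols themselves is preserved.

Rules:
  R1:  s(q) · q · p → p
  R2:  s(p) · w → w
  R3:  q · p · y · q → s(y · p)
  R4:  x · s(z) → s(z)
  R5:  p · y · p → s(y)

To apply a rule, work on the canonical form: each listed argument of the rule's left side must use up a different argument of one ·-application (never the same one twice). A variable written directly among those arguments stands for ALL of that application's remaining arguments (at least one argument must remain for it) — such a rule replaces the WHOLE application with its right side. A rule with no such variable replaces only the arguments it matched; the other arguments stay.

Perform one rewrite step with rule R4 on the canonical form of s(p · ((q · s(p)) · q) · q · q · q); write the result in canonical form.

Canonical form:  s(p · q · q · q · q · q · s(p))
Match R4:  consume s(p);  x := p · q · q · q · q · q, z := p
The variable takes the whole remainder — replace the entire application.
New term:  s(s(p))

Answer: s(s(p))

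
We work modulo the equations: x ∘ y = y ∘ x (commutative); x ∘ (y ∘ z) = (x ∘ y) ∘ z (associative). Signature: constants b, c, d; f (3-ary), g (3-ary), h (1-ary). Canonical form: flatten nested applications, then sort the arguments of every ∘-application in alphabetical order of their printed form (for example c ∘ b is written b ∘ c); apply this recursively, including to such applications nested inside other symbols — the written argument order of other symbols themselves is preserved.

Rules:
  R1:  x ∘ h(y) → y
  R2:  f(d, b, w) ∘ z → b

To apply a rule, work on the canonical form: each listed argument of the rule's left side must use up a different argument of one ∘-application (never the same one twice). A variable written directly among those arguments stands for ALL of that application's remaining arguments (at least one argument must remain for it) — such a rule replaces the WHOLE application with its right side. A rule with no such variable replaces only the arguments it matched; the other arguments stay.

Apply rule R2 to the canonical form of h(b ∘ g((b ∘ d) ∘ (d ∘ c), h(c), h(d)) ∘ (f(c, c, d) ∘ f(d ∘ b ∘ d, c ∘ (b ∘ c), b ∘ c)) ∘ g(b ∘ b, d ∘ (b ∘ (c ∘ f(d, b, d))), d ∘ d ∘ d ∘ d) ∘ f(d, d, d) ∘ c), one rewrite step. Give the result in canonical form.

Canonical form:  h(b ∘ c ∘ f(b ∘ d ∘ d, b ∘ c ∘ c, b ∘ c) ∘ f(c, c, d) ∘ f(d, d, d) ∘ g(b ∘ b, b ∘ c ∘ d ∘ f(d, b, d), d ∘ d ∘ d ∘ d) ∘ g(b ∘ c ∘ d ∘ d, h(c), h(d)))
Match R2:  consume f(d, b, d);  w := d, z := b ∘ c ∘ d
The extension variable absorbs all remaining arguments, so the whole application is rewritten.
Giving:  h(b ∘ c ∘ f(b ∘ d ∘ d, b ∘ c ∘ c, b ∘ c) ∘ f(c, c, d) ∘ f(d, d, d) ∘ g(b ∘ b, b, d ∘ d ∘ d ∘ d) ∘ g(b ∘ c ∘ d ∘ d, h(c), h(d)))

Answer: h(b ∘ c ∘ f(b ∘ d ∘ d, b ∘ c ∘ c, b ∘ c) ∘ f(c, c, d) ∘ f(d, d, d) ∘ g(b ∘ b, b, d ∘ d ∘ d ∘ d) ∘ g(b ∘ c ∘ d ∘ d, h(c), h(d)))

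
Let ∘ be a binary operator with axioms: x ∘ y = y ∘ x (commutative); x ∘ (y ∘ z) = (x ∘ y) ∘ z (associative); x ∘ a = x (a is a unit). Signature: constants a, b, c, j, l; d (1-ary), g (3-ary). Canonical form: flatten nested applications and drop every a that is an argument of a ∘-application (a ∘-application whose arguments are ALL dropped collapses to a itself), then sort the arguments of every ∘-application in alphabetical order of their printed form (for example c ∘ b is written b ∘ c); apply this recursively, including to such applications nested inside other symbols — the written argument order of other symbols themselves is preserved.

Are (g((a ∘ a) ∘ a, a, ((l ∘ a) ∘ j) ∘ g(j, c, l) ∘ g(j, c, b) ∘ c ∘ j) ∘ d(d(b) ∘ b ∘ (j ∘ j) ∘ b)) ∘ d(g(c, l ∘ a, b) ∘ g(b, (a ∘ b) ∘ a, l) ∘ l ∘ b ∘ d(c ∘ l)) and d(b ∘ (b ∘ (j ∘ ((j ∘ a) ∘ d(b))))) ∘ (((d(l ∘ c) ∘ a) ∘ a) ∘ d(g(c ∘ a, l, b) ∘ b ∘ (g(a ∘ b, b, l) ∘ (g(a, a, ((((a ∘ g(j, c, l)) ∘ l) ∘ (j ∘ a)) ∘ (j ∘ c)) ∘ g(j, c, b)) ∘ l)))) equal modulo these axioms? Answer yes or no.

Answer: no — d(b ∘ b ∘ d(b) ∘ j ∘ j) ∘ d(b ∘ d(c ∘ l) ∘ g(b, b, l) ∘ g(c, l, b) ∘ l) ∘ g(a, a, c ∘ g(j, c, b) ∘ g(j, c, l) ∘ j ∘ j ∘ l) vs d(b ∘ b ∘ d(b) ∘ j ∘ j) ∘ d(b ∘ g(a, a, c ∘ g(j, c, b) ∘ g(j, c, l) ∘ j ∘ j ∘ l) ∘ g(b, b, l) ∘ g(c, l, b) ∘ l) ∘ d(c ∘ l)

Derivation:
Left:  (g((a ∘ a) ∘ a, a, ((l ∘ a) ∘ j) ∘ g(j, c, l) ∘ g(j, c, b) ∘ c ∘ j) ∘ d(d(b) ∘ b ∘ (j ∘ j) ∘ b)) ∘ d(g(c, l ∘ a, b) ∘ g(b, (a ∘ b) ∘ a, l) ∘ l ∘ b ∘ d(c ∘ l))
  Flatten:  g((a ∘ a) ∘ a, a, ((l ∘ a) ∘ j) ∘ g(j, c, l) ∘ g(j, c, b) ∘ c ∘ j) ∘ d(d(b) ∘ b ∘ (j ∘ j) ∘ b) ∘ d(g(c, l ∘ a, b) ∘ g(b, (a ∘ b) ∘ a, l) ∘ l ∘ b ∘ d(c ∘ l))
  Simplify inside:  g((a ∘ a) ∘ a, a, ((l ∘ a) ∘ j) ∘ g(j, c, l) ∘ g(j, c, b) ∘ c ∘ j)  →  g(a, a, c ∘ g(j, c, b) ∘ g(j, c, l) ∘ j ∘ j ∘ l)
  Inside:  d(d(b) ∘ b ∘ (j ∘ j) ∘ b)  →  d(b ∘ b ∘ d(b) ∘ j ∘ j)
  Inside:  d(g(c, l ∘ a, b) ∘ g(b, (a ∘ b) ∘ a, l) ∘ l ∘ b ∘ d(c ∘ l))  →  d(b ∘ d(c ∘ l) ∘ g(b, b, l) ∘ g(c, l, b) ∘ l)
  Order the arguments:  d(b ∘ b ∘ d(b) ∘ j ∘ j) ∘ d(b ∘ d(c ∘ l) ∘ g(b, b, l) ∘ g(c, l, b) ∘ l) ∘ g(a, a, c ∘ g(j, c, b) ∘ g(j, c, l) ∘ j ∘ j ∘ l)
Right:  d(b ∘ (b ∘ (j ∘ ((j ∘ a) ∘ d(b))))) ∘ (((d(l ∘ c) ∘ a) ∘ a) ∘ d(g(c ∘ a, l, b) ∘ b ∘ (g(a ∘ b, b, l) ∘ (g(a, a, ((((a ∘ g(j, c, l)) ∘ l) ∘ (j ∘ a)) ∘ (j ∘ c)) ∘ g(j, c, b)) ∘ l))))
  Merge nested applications:  d(b ∘ (b ∘ (j ∘ ((j ∘ a) ∘ d(b))))) ∘ d(l ∘ c) ∘ a ∘ a ∘ d(g(c ∘ a, l, b) ∘ b ∘ (g(a ∘ b, b, l) ∘ (g(a, a, ((((a ∘ g(j, c, l)) ∘ l) ∘ (j ∘ a)) ∘ (j ∘ c)) ∘ g(j, c, b)) ∘ l)))
  Inside:  d(b ∘ (b ∘ (j ∘ ((j ∘ a) ∘ d(b)))))  →  d(b ∘ b ∘ d(b) ∘ j ∘ j)
  Canonicalize subterm:  d(l ∘ c)  →  d(c ∘ l)
  Simplify inside:  d(g(c ∘ a, l, b) ∘ b ∘ (g(a ∘ b, b, l) ∘ (g(a, a, ((((a ∘ g(j, c, l)) ∘ l) ∘ (j ∘ a)) ∘ (j ∘ c)) ∘ g(j, c, b)) ∘ l)))  →  d(b ∘ g(a, a, c ∘ g(j, c, b) ∘ g(j, c, l) ∘ j ∘ j ∘ l) ∘ g(b, b, l) ∘ g(c, l, b) ∘ l)
  Drop the unit:  drop a (×2)
  Sort arguments:  d(b ∘ b ∘ d(b) ∘ j ∘ j) ∘ d(b ∘ g(a, a, c ∘ g(j, c, b) ∘ g(j, c, l) ∘ j ∘ j ∘ l) ∘ g(b, b, l) ∘ g(c, l, b) ∘ l) ∘ d(c ∘ l)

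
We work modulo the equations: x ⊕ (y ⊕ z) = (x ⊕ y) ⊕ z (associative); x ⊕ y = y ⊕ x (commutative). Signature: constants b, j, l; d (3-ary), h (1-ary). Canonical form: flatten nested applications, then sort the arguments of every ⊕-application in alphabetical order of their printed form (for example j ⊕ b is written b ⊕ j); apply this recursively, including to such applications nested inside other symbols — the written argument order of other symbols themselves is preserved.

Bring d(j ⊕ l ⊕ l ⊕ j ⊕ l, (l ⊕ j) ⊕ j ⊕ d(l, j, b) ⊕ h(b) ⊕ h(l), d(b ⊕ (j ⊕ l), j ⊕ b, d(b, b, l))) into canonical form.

Answer: d(j ⊕ j ⊕ l ⊕ l ⊕ l, d(l, j, b) ⊕ h(b) ⊕ h(l) ⊕ j ⊕ j ⊕ l, d(b ⊕ j ⊕ l, b ⊕ j, d(b, b, l)))

Derivation:
Descend into:  (l ⊕ j) ⊕ j ⊕ d(l, j, b) ⊕ h(b) ⊕ h(l)
Un-nest:  l ⊕ j ⊕ j ⊕ d(l, j, b) ⊕ h(b) ⊕ h(l)
Order the arguments:  d(l, j, b) ⊕ h(b) ⊕ h(l) ⊕ j ⊕ j ⊕ l
Put back:  d(j ⊕ j ⊕ l ⊕ l ⊕ l, d(l, j, b) ⊕ h(b) ⊕ h(l) ⊕ j ⊕ j ⊕ l, d(b ⊕ j ⊕ l, b ⊕ j, d(b, b, l)))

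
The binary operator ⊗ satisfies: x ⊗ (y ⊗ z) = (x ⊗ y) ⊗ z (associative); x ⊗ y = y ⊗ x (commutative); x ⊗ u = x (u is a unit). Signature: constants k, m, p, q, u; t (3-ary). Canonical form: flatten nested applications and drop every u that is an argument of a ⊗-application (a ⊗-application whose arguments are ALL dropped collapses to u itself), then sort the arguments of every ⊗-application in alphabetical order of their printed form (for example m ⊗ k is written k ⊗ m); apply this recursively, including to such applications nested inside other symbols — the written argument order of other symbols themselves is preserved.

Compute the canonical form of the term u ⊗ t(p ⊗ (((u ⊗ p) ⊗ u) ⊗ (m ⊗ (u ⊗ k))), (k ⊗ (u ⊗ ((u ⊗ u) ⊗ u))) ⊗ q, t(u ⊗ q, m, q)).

Answer: t(k ⊗ m ⊗ p ⊗ p, k ⊗ q, t(q, m, q))

Derivation:
Simplify inside:  t(p ⊗ (((u ⊗ p) ⊗ u) ⊗ (m ⊗ (u ⊗ k))), (k ⊗ (u ⊗ ((u ⊗ u) ⊗ u))) ⊗ q, t(u ⊗ q, m, q))  →  t(k ⊗ m ⊗ p ⊗ p, k ⊗ q, t(q, m, q))
Unit:  drop u
Sort:  t(k ⊗ m ⊗ p ⊗ p, k ⊗ q, t(q, m, q))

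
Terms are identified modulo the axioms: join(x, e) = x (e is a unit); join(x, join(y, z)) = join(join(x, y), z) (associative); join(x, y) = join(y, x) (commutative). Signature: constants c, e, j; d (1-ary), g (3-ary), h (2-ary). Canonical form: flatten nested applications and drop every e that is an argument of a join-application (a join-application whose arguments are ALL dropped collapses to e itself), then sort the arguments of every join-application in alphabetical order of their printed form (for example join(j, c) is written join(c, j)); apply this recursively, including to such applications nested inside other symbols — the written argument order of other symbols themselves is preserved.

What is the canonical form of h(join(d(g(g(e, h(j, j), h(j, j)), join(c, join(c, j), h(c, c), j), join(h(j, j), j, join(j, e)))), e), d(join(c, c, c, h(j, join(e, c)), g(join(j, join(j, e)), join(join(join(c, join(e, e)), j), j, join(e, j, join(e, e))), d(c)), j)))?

Work inside:  join(c, c, c, h(j, join(e, c)), g(join(j, join(j, e)), join(join(join(c, join(e, e)), j), j, join(e, j, join(e, e))), d(c)), j)
Canonicalize subterm:  h(j, join(e, c))  →  h(j, c)
Inside:  g(join(j, join(j, e)), join(join(join(c, join(e, e)), j), j, join(e, j, join(e, e))), d(c))  →  g(join(j, j), join(c, j, j, j), d(c))
Order the arguments:  join(c, c, c, g(join(j, j), join(c, j, j, j), d(c)), h(j, c), j)
Reassemble:  h(d(g(g(e, h(j, j), h(j, j)), join(c, c, h(c, c), j, j), join(h(j, j), j, j))), d(join(c, c, c, g(join(j, j), join(c, j, j, j), d(c)), h(j, c), j)))

Answer: h(d(g(g(e, h(j, j), h(j, j)), join(c, c, h(c, c), j, j), join(h(j, j), j, j))), d(join(c, c, c, g(join(j, j), join(c, j, j, j), d(c)), h(j, c), j)))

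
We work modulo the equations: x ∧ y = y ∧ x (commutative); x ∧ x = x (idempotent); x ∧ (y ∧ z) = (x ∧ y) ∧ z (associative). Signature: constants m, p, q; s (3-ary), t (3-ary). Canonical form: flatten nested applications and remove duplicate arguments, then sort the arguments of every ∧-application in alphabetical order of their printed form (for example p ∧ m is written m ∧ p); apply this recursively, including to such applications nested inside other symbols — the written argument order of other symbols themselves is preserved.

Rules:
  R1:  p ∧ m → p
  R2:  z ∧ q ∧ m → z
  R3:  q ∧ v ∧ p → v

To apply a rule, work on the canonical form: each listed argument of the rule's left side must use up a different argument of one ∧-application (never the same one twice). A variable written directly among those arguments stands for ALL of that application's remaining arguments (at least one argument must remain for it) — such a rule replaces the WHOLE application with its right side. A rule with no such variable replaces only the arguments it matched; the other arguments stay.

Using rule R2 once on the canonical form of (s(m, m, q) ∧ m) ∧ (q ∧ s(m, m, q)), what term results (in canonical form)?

Answer: s(m, m, q)

Derivation:
Canonical form:  m ∧ q ∧ s(m, m, q)
Match R2:  consume m, q;  z := s(m, m, q)
The extension variable absorbs all remaining arguments, so the whole application is rewritten.
New term:  s(m, m, q)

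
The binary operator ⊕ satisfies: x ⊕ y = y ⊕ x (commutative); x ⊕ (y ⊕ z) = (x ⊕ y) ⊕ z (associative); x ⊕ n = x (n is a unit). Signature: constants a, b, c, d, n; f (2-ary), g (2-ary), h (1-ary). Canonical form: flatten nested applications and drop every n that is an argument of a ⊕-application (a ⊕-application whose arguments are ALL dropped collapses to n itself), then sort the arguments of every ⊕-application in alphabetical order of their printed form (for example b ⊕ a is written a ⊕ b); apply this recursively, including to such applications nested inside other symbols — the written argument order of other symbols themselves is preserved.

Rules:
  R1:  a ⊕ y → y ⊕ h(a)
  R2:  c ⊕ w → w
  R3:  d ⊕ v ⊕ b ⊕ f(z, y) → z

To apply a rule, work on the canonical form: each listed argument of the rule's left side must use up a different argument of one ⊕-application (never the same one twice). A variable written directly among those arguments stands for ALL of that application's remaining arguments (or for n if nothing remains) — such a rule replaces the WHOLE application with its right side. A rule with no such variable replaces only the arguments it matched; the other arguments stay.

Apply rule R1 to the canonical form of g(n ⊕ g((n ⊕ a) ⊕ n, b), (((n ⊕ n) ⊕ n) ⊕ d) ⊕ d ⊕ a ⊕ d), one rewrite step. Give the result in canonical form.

Answer: g(g(a, b), d ⊕ d ⊕ d ⊕ h(a))

Derivation:
Canonical form:  g(g(a, b), a ⊕ d ⊕ d ⊕ d)
Match R1:  consume a;  y := d ⊕ d ⊕ d
Every leftover argument binds to the variable; the entire application is replaced.
Result:  g(g(a, b), d ⊕ d ⊕ d ⊕ h(a))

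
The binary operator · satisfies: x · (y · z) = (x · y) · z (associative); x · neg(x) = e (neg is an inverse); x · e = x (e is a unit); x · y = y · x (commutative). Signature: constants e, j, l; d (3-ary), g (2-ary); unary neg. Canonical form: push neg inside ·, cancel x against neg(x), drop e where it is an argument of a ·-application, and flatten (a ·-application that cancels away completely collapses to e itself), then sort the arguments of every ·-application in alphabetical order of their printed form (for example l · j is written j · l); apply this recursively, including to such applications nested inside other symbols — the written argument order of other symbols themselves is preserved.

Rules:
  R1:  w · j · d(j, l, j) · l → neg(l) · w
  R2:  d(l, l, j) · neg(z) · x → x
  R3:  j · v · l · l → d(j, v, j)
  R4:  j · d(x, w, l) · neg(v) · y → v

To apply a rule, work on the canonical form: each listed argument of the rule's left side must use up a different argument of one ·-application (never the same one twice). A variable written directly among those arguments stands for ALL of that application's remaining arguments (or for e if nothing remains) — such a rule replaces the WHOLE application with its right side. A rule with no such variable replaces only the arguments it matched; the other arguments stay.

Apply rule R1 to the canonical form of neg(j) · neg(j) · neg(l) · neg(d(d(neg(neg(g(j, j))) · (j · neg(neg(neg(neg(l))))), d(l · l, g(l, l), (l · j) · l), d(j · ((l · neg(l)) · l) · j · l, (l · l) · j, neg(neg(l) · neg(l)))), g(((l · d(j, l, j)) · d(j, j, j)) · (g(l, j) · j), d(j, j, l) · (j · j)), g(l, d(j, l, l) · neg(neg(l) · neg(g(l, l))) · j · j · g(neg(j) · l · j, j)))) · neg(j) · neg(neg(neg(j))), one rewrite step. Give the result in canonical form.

Canonical form:  neg(d(d(g(j, j) · j · l, d(l · l, g(l, l), j · l · l), d(j · j · l · l, j · l · l, l · l)), g(d(j, j, j) · d(j, l, j) · g(l, j) · j · l, d(j, j, l) · j · j), g(l, d(j, l, l) · g(l, j) · g(l, l) · j · j · l))) · neg(j) · neg(j) · neg(j) · neg(j) · neg(l)
R1 matches:  uses d(j, l, j), j, l;  w := d(j, j, j) · g(l, j)
The variable takes the whole remainder — replace the entire application.
Result:  neg(d(d(g(j, j) · j · l, d(l · l, g(l, l), j · l · l), d(j · j · l · l, j · l · l, l · l)), g(d(j, j, j) · g(l, j) · neg(l), d(j, j, l) · j · j), g(l, d(j, l, l) · g(l, j) · g(l, l) · j · j · l))) · neg(j) · neg(j) · neg(j) · neg(j) · neg(l)

Answer: neg(d(d(g(j, j) · j · l, d(l · l, g(l, l), j · l · l), d(j · j · l · l, j · l · l, l · l)), g(d(j, j, j) · g(l, j) · neg(l), d(j, j, l) · j · j), g(l, d(j, l, l) · g(l, j) · g(l, l) · j · j · l))) · neg(j) · neg(j) · neg(j) · neg(j) · neg(l)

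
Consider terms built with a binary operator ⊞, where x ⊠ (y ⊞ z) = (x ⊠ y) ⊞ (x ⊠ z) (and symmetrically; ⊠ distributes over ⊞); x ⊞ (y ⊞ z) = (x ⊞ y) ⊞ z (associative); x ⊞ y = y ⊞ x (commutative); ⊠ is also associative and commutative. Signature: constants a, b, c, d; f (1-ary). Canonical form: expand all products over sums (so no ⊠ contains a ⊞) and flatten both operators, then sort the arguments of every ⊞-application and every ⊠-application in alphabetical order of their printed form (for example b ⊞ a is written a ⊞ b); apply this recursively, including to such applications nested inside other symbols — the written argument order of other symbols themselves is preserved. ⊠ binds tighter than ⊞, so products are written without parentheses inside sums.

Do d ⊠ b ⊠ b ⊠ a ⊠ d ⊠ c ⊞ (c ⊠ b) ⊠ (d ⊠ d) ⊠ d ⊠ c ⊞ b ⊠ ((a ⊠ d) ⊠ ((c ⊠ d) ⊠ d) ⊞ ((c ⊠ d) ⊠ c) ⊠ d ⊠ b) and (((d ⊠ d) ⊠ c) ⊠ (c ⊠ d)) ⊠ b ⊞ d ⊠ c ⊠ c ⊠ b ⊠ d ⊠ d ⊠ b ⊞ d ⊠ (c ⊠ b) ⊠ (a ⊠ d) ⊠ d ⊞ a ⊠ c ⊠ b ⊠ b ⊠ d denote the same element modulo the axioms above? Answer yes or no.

Answer: no — a ⊠ b ⊠ b ⊠ c ⊠ d ⊠ d ⊞ a ⊠ b ⊠ c ⊠ d ⊠ d ⊠ d ⊞ b ⊠ b ⊠ c ⊠ c ⊠ d ⊠ d ⊞ b ⊠ c ⊠ c ⊠ d ⊠ d ⊠ d vs a ⊠ b ⊠ b ⊠ c ⊠ d ⊞ a ⊠ b ⊠ c ⊠ d ⊠ d ⊠ d ⊞ b ⊠ b ⊠ c ⊠ c ⊠ d ⊠ d ⊠ d ⊞ b ⊠ c ⊠ c ⊠ d ⊠ d ⊠ d

Derivation:
Left:  d ⊠ b ⊠ b ⊠ a ⊠ d ⊠ c ⊞ (c ⊠ b) ⊠ (d ⊠ d) ⊠ d ⊠ c ⊞ b ⊠ ((a ⊠ d) ⊠ ((c ⊠ d) ⊠ d) ⊞ ((c ⊠ d) ⊠ c) ⊠ d ⊠ b)
  Expand:  a ⊠ b ⊠ b ⊠ c ⊠ d ⊠ d ⊞ b ⊠ c ⊠ c ⊠ d ⊠ d ⊠ d ⊞ a ⊠ b ⊠ c ⊠ d ⊠ d ⊠ d ⊞ b ⊠ b ⊠ c ⊠ c ⊠ d ⊠ d
  Sort arguments:  a ⊠ b ⊠ b ⊠ c ⊠ d ⊠ d ⊞ a ⊠ b ⊠ c ⊠ d ⊠ d ⊠ d ⊞ b ⊠ b ⊠ c ⊠ c ⊠ d ⊠ d ⊞ b ⊠ c ⊠ c ⊠ d ⊠ d ⊠ d
Right:  (((d ⊠ d) ⊠ c) ⊠ (c ⊠ d)) ⊠ b ⊞ d ⊠ c ⊠ c ⊠ b ⊠ d ⊠ d ⊠ b ⊞ d ⊠ (c ⊠ b) ⊠ (a ⊠ d) ⊠ d ⊞ a ⊠ c ⊠ b ⊠ b ⊠ d
  Un-nest:  b ⊠ c ⊠ c ⊠ d ⊠ d ⊠ d ⊞ b ⊠ b ⊠ c ⊠ c ⊠ d ⊠ d ⊠ d ⊞ a ⊠ b ⊠ c ⊠ d ⊠ d ⊠ d ⊞ a ⊠ b ⊠ b ⊠ c ⊠ d
  Sort:  a ⊠ b ⊠ b ⊠ c ⊠ d ⊞ a ⊠ b ⊠ c ⊠ d ⊠ d ⊠ d ⊞ b ⊠ b ⊠ c ⊠ c ⊠ d ⊠ d ⊠ d ⊞ b ⊠ c ⊠ c ⊠ d ⊠ d ⊠ d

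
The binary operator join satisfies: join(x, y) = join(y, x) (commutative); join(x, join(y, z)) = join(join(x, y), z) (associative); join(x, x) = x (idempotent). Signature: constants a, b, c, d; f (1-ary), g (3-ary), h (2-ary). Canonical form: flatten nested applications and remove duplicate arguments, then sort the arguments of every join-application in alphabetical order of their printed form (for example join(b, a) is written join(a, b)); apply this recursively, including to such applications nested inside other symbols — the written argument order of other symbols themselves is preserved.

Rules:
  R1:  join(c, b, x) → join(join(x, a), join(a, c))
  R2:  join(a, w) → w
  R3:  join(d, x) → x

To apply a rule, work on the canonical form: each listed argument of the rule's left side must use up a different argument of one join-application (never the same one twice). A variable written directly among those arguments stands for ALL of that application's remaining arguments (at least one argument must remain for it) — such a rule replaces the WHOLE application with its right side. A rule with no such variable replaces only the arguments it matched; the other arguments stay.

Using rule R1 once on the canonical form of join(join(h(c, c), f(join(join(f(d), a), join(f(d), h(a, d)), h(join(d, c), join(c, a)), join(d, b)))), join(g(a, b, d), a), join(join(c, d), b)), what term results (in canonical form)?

Answer: join(a, c, d, f(join(a, b, d, f(d), h(a, d), h(join(c, d), join(a, c)))), g(a, b, d), h(c, c))

Derivation:
Canonical form:  join(a, b, c, d, f(join(a, b, d, f(d), h(a, d), h(join(c, d), join(a, c)))), g(a, b, d), h(c, c))
R1 matches:  uses b, c;  x := join(a, d, f(join(a, b, d, f(d), h(a, d), h(join(c, d), join(a, c)))), g(a, b, d), h(c, c))
The extension variable absorbs all remaining arguments, so the whole application is rewritten.
New term:  join(a, c, d, f(join(a, b, d, f(d), h(a, d), h(join(c, d), join(a, c)))), g(a, b, d), h(c, c))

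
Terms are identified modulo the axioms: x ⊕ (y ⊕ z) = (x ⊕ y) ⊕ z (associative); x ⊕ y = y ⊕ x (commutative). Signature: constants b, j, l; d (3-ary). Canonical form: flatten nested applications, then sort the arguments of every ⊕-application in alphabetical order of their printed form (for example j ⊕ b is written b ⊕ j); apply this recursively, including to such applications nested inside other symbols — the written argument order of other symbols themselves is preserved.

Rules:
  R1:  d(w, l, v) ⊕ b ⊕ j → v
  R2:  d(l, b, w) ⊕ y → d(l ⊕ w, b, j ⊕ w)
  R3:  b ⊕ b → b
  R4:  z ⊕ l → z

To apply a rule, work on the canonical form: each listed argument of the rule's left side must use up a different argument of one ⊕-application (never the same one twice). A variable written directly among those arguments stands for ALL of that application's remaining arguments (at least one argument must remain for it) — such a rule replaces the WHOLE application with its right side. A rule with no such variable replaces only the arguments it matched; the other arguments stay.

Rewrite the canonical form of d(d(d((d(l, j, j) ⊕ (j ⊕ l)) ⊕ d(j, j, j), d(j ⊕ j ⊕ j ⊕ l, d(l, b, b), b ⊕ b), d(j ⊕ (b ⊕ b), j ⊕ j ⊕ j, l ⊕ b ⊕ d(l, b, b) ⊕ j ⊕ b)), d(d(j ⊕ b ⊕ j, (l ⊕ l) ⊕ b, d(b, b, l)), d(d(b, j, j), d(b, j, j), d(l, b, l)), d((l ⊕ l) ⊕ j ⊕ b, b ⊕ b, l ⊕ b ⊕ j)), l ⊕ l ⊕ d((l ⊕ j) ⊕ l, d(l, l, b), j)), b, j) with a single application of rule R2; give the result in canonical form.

Answer: d(d(d(d(j, j, j) ⊕ d(l, j, j) ⊕ j ⊕ l, d(j ⊕ j ⊕ j ⊕ l, d(l, b, b), b ⊕ b), d(b ⊕ b ⊕ j, j ⊕ j ⊕ j, d(b ⊕ l, b, b ⊕ j))), d(d(b ⊕ j ⊕ j, b ⊕ l ⊕ l, d(b, b, l)), d(d(b, j, j), d(b, j, j), d(l, b, l)), d(b ⊕ j ⊕ l ⊕ l, b ⊕ b, b ⊕ j ⊕ l)), d(j ⊕ l ⊕ l, d(l, l, b), j) ⊕ l ⊕ l), b, j)

Derivation:
Canonical form:  d(d(d(d(j, j, j) ⊕ d(l, j, j) ⊕ j ⊕ l, d(j ⊕ j ⊕ j ⊕ l, d(l, b, b), b ⊕ b), d(b ⊕ b ⊕ j, j ⊕ j ⊕ j, b ⊕ b ⊕ d(l, b, b) ⊕ j ⊕ l)), d(d(b ⊕ j ⊕ j, b ⊕ l ⊕ l, d(b, b, l)), d(d(b, j, j), d(b, j, j), d(l, b, l)), d(b ⊕ j ⊕ l ⊕ l, b ⊕ b, b ⊕ j ⊕ l)), d(j ⊕ l ⊕ l, d(l, l, b), j) ⊕ l ⊕ l), b, j)
Match R2:  consume d(l, b, b);  w := b, y := b ⊕ b ⊕ j ⊕ l
The extension variable absorbs all remaining arguments, so the whole application is rewritten.
Giving:  d(d(d(d(j, j, j) ⊕ d(l, j, j) ⊕ j ⊕ l, d(j ⊕ j ⊕ j ⊕ l, d(l, b, b), b ⊕ b), d(b ⊕ b ⊕ j, j ⊕ j ⊕ j, d(b ⊕ l, b, b ⊕ j))), d(d(b ⊕ j ⊕ j, b ⊕ l ⊕ l, d(b, b, l)), d(d(b, j, j), d(b, j, j), d(l, b, l)), d(b ⊕ j ⊕ l ⊕ l, b ⊕ b, b ⊕ j ⊕ l)), d(j ⊕ l ⊕ l, d(l, l, b), j) ⊕ l ⊕ l), b, j)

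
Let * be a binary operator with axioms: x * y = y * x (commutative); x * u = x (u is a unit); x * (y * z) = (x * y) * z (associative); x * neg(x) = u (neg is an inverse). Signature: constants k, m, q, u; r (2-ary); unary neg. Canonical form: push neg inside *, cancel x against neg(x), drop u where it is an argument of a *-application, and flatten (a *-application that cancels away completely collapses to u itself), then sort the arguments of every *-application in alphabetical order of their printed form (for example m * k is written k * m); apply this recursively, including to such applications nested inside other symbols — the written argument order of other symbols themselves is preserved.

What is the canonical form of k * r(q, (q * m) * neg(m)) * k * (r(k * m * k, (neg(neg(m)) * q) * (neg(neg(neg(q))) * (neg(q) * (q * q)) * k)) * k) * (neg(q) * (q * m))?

Push neg inside:  distribute neg over * and collapse double neg
Cancel:  q cancels
Collect:  k * k * k * r(q, q) * r(k * k * m, k * m * q) * m
Sort arguments:  k * k * k * m * r(k * k * m, k * m * q) * r(q, q)

Answer: k * k * k * m * r(k * k * m, k * m * q) * r(q, q)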